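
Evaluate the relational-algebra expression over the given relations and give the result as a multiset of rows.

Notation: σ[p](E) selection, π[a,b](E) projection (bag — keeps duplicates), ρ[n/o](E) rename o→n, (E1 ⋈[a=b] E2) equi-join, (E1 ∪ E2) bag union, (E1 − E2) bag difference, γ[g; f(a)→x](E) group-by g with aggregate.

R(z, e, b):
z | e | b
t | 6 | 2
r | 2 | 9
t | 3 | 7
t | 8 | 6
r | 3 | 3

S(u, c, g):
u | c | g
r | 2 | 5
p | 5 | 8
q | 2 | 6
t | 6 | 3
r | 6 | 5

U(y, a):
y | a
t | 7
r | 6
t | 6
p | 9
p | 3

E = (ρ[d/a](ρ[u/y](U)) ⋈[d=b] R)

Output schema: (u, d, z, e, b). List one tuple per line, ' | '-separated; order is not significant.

Subexpression sizes:
  U → 5
  ρ[u/y](U) → 5
  ρ[d/a](ρ[u/y](U)) → 5
  R → 5
  (ρ[d/a](ρ[u/y](U)) ⋈[d=b] R) → 5

== RESULT ==
u | d | z | e | b
p | 3 | r | 3 | 3
p | 9 | r | 2 | 9
r | 6 | t | 8 | 6
t | 6 | t | 8 | 6
t | 7 | t | 3 | 7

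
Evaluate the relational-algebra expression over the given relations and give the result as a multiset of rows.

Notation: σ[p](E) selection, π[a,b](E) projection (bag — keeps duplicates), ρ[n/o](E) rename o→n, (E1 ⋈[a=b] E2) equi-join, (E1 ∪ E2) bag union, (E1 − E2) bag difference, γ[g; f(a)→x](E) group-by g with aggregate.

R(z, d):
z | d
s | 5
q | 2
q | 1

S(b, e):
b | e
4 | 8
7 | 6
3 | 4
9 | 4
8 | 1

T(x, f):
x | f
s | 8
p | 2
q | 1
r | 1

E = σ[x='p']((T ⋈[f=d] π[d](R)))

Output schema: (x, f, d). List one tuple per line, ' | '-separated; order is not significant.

Row counts bottom-up:
  T → 4
  R → 3
  π[d](R) → 3
  (T ⋈[f=d] π[d](R)) → 3
  σ[x='p']((T ⋈[f=d] π[d](R))) → 1

== RESULT ==
x | f | d
p | 2 | 2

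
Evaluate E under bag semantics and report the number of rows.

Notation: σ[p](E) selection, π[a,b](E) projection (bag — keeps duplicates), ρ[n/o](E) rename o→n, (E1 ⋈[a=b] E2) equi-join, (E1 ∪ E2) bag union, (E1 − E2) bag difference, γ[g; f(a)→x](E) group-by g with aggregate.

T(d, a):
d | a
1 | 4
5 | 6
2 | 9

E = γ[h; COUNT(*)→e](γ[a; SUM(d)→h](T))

Stepwise |·|:
  T → 3
  γ[a; SUM(d)→h](T) → 3
  γ[h; COUNT(*)→e](γ[a; SUM(d)→h](T)) → 3

|E| = 3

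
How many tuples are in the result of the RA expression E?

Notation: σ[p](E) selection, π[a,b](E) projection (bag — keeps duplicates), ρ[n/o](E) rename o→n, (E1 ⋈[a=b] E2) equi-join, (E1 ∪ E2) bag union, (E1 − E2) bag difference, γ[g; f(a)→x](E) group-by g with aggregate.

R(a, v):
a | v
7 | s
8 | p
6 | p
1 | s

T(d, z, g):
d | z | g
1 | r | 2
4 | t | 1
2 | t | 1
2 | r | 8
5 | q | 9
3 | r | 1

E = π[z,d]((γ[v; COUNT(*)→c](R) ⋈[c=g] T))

Row counts bottom-up:
  R → 4
  γ[v; COUNT(*)→c](R) → 2
  T → 6
  (γ[v; COUNT(*)→c](R) ⋈[c=g] T) → 2
  π[z,d]((γ[v; COUNT(*)→c](R) ⋈[c=g] T)) → 2

|E| = 2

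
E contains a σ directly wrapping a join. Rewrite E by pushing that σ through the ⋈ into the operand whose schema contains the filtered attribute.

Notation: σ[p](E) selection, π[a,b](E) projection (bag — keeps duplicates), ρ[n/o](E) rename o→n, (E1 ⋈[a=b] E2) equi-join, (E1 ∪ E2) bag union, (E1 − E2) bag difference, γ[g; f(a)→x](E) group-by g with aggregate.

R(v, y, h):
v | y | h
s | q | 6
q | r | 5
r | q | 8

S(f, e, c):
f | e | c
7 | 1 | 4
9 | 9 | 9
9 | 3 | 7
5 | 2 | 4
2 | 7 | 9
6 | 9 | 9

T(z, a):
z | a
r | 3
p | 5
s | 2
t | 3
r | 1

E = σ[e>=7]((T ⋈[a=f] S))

σ filters on e, owned by the right side.
E' = (T ⋈[a=f] σ[e>=7](S))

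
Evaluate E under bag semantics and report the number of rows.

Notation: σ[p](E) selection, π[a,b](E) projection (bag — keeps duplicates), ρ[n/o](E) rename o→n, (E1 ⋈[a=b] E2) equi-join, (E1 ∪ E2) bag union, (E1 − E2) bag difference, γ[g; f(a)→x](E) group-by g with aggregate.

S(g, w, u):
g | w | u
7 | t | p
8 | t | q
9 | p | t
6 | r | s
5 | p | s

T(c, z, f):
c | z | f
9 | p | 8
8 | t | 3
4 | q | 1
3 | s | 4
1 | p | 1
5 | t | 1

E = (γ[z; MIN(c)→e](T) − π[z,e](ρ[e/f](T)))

Stepwise |·|:
  T → 6
  γ[z; MIN(c)→e](T) → 4
  T → 6
  ρ[e/f](T) → 6
  π[z,e](ρ[e/f](T)) → 6
  (γ[z; MIN(c)→e](T) − π[z,e](ρ[e/f](T))) → 3

|E| = 3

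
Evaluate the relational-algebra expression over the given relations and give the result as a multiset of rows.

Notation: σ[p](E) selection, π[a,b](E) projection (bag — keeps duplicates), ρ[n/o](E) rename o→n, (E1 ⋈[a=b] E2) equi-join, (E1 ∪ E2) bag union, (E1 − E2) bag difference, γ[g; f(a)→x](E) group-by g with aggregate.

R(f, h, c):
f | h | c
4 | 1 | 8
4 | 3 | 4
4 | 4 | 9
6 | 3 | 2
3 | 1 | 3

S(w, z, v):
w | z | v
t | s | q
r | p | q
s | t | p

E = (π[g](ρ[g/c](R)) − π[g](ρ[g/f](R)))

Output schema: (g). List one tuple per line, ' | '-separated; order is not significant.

Row counts bottom-up:
  R → 5
  ρ[g/c](R) → 5
  π[g](ρ[g/c](R)) → 5
  R → 5
  ρ[g/f](R) → 5
  π[g](ρ[g/f](R)) → 5
  (π[g](ρ[g/c](R)) − π[g](ρ[g/f](R))) → 3

== RESULT ==
g
2
8
9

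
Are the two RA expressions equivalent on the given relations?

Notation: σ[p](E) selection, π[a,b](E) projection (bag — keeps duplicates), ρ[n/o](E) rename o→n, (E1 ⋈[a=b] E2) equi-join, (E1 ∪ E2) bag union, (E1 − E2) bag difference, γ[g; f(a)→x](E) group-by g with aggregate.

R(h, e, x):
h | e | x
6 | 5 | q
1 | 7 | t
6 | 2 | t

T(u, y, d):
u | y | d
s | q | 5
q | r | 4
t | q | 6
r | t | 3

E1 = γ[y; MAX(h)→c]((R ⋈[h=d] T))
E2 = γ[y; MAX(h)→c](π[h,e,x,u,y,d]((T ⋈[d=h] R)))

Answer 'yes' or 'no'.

E1 row counts bottom-up:
  R → 3
  T → 4
  (R ⋈[h=d] T) → 2
  γ[y; MAX(h)→c]((R ⋈[h=d] T)) → 1
E2 row counts bottom-up:
  T → 4
  R → 3
  (T ⋈[d=h] R) → 2
  π[h,e,x,u,y,d]((T ⋈[d=h] R)) → 2
  γ[y; MAX(h)→c](π[h,e,x,u,y,d]((T ⋈[d=h] R))) → 1

E1 and E2 produce the same multiset:
y | c
q | 6

yes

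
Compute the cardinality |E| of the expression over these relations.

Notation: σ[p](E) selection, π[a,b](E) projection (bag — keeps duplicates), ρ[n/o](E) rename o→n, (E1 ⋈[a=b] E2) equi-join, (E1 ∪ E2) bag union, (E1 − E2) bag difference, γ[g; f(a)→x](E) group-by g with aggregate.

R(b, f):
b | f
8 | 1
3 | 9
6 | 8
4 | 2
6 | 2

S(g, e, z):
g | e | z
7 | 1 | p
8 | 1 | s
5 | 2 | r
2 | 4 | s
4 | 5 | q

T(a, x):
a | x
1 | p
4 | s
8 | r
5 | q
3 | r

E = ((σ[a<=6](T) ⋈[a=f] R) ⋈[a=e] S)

Row counts bottom-up:
  T → 5
  σ[a<=6](T) → 4
  R → 5
  (σ[a<=6](T) ⋈[a=f] R) → 1
  S → 5
  ((σ[a<=6](T) ⋈[a=f] R) ⋈[a=e] S) → 2

|E| = 2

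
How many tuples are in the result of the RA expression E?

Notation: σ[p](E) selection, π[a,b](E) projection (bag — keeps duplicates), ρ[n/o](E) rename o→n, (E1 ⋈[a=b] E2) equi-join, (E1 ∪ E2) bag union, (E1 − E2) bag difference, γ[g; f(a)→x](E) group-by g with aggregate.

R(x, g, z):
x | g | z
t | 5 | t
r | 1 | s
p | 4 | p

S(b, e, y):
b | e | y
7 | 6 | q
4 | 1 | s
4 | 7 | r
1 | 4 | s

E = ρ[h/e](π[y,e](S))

Stepwise |·|:
  S → 4
  π[y,e](S) → 4
  ρ[h/e](π[y,e](S)) → 4

|E| = 4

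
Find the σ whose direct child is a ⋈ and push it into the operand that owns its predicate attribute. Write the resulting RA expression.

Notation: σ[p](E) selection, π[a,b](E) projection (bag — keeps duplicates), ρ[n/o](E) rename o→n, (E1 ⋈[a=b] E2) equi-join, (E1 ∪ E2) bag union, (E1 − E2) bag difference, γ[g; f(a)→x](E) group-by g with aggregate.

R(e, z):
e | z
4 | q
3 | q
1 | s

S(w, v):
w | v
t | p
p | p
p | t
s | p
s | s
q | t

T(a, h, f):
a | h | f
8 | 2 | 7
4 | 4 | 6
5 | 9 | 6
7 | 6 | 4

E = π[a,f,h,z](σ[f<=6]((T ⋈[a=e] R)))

σ filters on f, owned by the left side.
E' = π[a,f,h,z]((σ[f<=6](T) ⋈[a=e] R))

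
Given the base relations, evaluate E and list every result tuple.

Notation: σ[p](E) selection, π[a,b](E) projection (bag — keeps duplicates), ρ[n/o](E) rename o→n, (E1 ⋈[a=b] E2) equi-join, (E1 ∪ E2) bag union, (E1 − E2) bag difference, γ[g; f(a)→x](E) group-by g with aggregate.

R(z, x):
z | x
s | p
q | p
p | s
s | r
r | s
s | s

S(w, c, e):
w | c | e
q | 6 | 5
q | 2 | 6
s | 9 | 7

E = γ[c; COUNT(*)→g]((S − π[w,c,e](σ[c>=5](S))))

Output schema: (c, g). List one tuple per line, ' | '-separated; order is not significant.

Per-node cardinality:
  S → 3
  S → 3
  σ[c>=5](S) → 2
  π[w,c,e](σ[c>=5](S)) → 2
  (S − π[w,c,e](σ[c>=5](S))) → 1
  γ[c; COUNT(*)→g]((S − π[w,c,e](σ[c>=5](S)))) → 1

== RESULT ==
c | g
2 | 1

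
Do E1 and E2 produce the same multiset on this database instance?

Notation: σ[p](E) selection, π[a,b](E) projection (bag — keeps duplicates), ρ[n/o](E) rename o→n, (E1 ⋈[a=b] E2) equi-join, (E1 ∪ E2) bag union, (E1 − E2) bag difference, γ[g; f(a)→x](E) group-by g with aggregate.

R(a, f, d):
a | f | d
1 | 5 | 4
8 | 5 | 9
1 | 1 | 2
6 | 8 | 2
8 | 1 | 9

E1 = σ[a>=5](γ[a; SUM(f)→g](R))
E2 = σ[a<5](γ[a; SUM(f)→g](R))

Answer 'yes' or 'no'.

E1 per-node cardinality:
  R → 5
  γ[a; SUM(f)→g](R) → 3
  σ[a>=5](γ[a; SUM(f)→g](R)) → 2
E2 per-node cardinality:
  R → 5
  γ[a; SUM(f)→g](R) → 3
  σ[a<5](γ[a; SUM(f)→g](R)) → 1

E1 result:
a | g
6 | 8
8 | 6
E2 result:
a | g
1 | 6
Witness: (1, 6) appears 0× in E1 but 1× in E2.

no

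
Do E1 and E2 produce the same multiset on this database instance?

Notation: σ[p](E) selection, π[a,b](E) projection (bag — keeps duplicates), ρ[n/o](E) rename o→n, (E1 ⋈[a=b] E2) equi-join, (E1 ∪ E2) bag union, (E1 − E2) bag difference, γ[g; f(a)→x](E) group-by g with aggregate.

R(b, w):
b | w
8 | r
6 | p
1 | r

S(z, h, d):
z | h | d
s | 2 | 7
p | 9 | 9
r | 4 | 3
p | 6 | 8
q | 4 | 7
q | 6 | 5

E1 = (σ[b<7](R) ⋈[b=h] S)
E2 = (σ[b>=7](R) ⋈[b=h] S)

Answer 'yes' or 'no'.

E1 row counts bottom-up:
  R → 3
  σ[b<7](R) → 2
  S → 6
  (σ[b<7](R) ⋈[b=h] S) → 2
E2 row counts bottom-up:
  R → 3
  σ[b>=7](R) → 1
  S → 6
  (σ[b>=7](R) ⋈[b=h] S) → 0

E1 result:
b | w | z | h | d
6 | p | p | 6 | 8
6 | p | q | 6 | 5
E2 result:
b | w | z | h | d
(0 rows)
Witness: (6, 'p', 'q', 6, 5) appears 1× in E1 but 0× in E2.

no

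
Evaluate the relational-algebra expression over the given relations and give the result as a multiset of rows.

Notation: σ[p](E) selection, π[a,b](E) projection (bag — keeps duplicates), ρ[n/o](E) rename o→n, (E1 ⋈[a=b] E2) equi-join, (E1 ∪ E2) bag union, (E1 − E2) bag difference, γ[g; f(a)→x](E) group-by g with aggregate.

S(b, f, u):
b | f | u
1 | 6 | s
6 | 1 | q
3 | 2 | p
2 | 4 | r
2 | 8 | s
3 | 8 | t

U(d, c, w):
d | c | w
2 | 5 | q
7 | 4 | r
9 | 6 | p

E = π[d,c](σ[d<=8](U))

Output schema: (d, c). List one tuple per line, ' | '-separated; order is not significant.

Row counts bottom-up:
  U → 3
  σ[d<=8](U) → 2
  π[d,c](σ[d<=8](U)) → 2

== RESULT ==
d | c
2 | 5
7 | 4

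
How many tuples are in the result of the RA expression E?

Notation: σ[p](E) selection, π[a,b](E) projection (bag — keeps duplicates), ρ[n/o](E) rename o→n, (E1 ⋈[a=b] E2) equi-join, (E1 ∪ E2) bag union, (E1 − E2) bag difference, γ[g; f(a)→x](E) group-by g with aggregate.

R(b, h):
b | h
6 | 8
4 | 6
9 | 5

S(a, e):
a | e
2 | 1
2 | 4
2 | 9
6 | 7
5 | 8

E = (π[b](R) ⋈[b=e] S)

Subexpression sizes:
  R → 3
  π[b](R) → 3
  S → 5
  (π[b](R) ⋈[b=e] S) → 2

|E| = 2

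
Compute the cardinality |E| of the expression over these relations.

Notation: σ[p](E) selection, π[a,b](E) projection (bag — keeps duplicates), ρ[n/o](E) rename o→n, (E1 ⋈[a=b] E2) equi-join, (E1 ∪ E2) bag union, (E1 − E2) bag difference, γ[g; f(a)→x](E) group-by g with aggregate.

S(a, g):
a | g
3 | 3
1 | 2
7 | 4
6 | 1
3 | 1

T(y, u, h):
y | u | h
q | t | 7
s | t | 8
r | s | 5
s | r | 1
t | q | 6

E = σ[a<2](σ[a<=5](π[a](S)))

Stepwise |·|:
  S → 5
  π[a](S) → 5
  σ[a<=5](π[a](S)) → 3
  σ[a<2](σ[a<=5](π[a](S))) → 1

|E| = 1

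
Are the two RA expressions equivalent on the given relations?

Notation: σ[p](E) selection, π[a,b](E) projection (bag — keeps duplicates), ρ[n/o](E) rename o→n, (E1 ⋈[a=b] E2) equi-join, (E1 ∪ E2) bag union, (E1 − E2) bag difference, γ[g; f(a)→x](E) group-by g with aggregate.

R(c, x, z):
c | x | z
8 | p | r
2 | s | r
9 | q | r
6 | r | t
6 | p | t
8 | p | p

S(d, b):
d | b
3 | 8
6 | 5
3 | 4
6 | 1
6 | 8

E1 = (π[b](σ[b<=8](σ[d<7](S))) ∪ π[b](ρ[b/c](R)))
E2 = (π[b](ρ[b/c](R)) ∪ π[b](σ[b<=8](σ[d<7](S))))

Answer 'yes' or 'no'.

E1 stepwise |·|:
  S → 5
  σ[d<7](S) → 5
  σ[b<=8](σ[d<7](S)) → 5
  π[b](σ[b<=8](σ[d<7](S))) → 5
  R → 6
  ρ[b/c](R) → 6
  π[b](ρ[b/c](R)) → 6
  (π[b](σ[b<=8](σ[d<7](S))) ∪ π[b](ρ[b/c](R))) → 11
E2 stepwise |·|:
  R → 6
  ρ[b/c](R) → 6
  π[b](ρ[b/c](R)) → 6
  S → 5
  σ[d<7](S) → 5
  σ[b<=8](σ[d<7](S)) → 5
  π[b](σ[b<=8](σ[d<7](S))) → 5
  (π[b](ρ[b/c](R)) ∪ π[b](σ[b<=8](σ[d<7](S)))) → 11

E1 and E2 produce the same multiset:
b
1
2
4
5
6
6
8
8
8
8
9

yes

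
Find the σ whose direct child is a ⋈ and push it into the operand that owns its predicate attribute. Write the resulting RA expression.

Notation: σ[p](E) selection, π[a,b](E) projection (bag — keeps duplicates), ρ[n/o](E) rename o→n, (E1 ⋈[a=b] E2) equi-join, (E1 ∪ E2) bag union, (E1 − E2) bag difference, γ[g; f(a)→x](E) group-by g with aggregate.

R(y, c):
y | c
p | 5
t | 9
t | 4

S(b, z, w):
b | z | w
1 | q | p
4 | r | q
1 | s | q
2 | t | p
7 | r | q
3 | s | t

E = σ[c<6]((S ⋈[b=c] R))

σ filters on c, owned by the right side.
E' = (S ⋈[b=c] σ[c<6](R))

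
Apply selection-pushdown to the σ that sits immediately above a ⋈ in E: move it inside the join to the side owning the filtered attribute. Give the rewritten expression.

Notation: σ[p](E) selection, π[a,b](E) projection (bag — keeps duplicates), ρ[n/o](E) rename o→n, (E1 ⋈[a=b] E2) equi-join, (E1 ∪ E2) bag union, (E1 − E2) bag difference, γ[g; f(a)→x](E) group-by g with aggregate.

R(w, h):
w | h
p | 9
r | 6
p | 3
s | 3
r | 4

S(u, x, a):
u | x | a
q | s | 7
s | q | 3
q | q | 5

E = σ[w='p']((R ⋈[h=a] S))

σ filters on w, owned by the left side.
E' = (σ[w='p'](R) ⋈[h=a] S)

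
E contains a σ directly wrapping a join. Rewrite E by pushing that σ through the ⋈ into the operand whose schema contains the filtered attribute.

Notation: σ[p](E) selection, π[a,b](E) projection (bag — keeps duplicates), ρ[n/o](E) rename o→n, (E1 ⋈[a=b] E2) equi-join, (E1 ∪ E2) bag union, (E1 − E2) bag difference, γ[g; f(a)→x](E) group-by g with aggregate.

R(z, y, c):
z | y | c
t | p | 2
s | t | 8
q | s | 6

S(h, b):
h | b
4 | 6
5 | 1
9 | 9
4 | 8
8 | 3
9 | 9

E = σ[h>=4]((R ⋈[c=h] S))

σ filters on h, owned by the right side.
E' = (R ⋈[c=h] σ[h>=4](S))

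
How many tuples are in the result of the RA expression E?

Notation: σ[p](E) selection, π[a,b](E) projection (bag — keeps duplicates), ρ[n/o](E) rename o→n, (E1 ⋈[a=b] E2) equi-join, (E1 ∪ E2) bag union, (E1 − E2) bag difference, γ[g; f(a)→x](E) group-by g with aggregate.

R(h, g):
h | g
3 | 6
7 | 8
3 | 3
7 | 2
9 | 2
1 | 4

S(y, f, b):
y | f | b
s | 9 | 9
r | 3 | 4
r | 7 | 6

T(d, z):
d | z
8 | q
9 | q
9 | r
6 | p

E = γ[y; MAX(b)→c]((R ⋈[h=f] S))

Per-node cardinality:
  R → 6
  S → 3
  (R ⋈[h=f] S) → 5
  γ[y; MAX(b)→c]((R ⋈[h=f] S)) → 2

|E| = 2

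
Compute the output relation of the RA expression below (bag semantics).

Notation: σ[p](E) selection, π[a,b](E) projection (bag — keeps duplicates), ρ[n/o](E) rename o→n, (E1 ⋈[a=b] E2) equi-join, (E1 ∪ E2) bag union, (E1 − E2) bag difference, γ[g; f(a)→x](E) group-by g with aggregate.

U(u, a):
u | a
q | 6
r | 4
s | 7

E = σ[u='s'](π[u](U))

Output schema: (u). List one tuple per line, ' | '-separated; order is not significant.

Row counts bottom-up:
  U → 3
  π[u](U) → 3
  σ[u='s'](π[u](U)) → 1

== RESULT ==
u
s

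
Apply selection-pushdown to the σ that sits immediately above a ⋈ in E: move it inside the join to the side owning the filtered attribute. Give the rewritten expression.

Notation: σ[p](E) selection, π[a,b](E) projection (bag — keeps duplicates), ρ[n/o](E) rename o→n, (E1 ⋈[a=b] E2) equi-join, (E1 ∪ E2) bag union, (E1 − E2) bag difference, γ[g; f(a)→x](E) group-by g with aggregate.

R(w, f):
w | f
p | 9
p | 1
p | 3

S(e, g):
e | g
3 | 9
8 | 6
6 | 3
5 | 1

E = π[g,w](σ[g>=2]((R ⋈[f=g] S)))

σ filters on g, owned by the right side.
E' = π[g,w]((R ⋈[f=g] σ[g>=2](S)))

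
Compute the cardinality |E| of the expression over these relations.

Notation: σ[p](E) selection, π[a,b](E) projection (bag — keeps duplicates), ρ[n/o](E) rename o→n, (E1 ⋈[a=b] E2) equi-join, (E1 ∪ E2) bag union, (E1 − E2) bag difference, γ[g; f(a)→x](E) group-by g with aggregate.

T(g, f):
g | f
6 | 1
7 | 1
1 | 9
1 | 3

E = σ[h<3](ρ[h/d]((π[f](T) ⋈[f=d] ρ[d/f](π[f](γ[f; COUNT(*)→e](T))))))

Subexpression sizes:
  T → 4
  π[f](T) → 4
  T → 4
  γ[f; COUNT(*)→e](T) → 3
  π[f](γ[f; COUNT(*)→e](T)) → 3
  ρ[d/f](π[f](γ[f; COUNT(*)→e](T))) → 3
  (π[f](T) ⋈[f=d] ρ[d/f](π[f](γ[f; COUNT(*)→e](T)))) → 4
  ρ[h/d]((π[f](T) ⋈[f=d] ρ[d/f](π[f](γ[f; COUNT(*)→e](T))))) → 4
  σ[h<3](ρ[h/d]((π[f](T) ⋈[f=d] ρ[d/f](π[f](γ[f; COUNT(*)→e](T)))))) → 2

|E| = 2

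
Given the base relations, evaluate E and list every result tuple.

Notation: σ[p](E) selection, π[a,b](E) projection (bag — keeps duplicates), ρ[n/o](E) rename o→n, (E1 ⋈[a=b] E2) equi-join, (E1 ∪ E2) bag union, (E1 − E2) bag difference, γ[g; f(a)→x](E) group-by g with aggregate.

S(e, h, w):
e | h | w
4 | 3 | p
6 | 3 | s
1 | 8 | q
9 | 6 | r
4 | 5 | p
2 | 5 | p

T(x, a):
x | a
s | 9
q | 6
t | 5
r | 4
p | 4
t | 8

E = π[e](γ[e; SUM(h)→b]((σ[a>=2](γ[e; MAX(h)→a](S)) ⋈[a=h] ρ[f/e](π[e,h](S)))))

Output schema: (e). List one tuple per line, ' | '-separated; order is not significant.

Row counts bottom-up:
  S → 6
  γ[e; MAX(h)→a](S) → 5
  σ[a>=2](γ[e; MAX(h)→a](S)) → 5
  S → 6
  π[e,h](S) → 6
  ρ[f/e](π[e,h](S)) → 6
  (σ[a>=2](γ[e; MAX(h)→a](S)) ⋈[a=h] ρ[f/e](π[e,h](S))) → 8
  γ[e; SUM(h)→b]((σ[a>=2](γ[e; MAX(h)→a](S)) ⋈[a=h] ρ[f/e](π[e,h](S)))) → 5
  π[e](γ[e; SUM(h)→b]((σ[a>=2](γ[e; MAX(h)→a](S)) ⋈[a=h] ρ[f/e](π[e,h](S))))) → 5

== RESULT ==
e
1
2
4
6
9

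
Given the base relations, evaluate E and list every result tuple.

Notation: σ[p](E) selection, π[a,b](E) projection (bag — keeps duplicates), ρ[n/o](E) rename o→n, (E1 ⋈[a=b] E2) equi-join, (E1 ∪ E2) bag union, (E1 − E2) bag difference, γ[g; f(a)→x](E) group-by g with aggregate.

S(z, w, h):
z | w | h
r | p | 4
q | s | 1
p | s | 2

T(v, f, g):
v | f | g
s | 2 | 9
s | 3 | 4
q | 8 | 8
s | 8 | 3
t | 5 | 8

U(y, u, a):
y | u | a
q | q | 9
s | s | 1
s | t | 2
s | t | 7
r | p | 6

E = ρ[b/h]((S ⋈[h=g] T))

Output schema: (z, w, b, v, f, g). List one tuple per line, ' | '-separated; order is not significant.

Per-node cardinality:
  S → 3
  T → 5
  (S ⋈[h=g] T) → 1
  ρ[b/h]((S ⋈[h=g] T)) → 1

== RESULT ==
z | w | b | v | f | g
r | p | 4 | s | 3 | 4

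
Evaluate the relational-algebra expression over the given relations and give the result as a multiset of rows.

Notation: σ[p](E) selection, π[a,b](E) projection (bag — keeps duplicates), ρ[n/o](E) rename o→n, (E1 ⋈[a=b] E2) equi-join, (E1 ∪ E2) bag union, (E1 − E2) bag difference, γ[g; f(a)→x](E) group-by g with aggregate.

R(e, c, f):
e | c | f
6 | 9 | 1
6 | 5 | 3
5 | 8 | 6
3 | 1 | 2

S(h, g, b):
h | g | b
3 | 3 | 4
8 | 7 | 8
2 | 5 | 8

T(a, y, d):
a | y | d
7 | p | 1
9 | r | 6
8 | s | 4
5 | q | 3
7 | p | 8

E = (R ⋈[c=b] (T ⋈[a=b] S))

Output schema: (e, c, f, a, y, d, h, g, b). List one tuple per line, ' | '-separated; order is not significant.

Stepwise |·|:
  R → 4
  T → 5
  S → 3
  (T ⋈[a=b] S) → 2
  (R ⋈[c=b] (T ⋈[a=b] S)) → 2

== RESULT ==
e | c | f | a | y | d | h | g | b
5 | 8 | 6 | 8 | s | 4 | 2 | 5 | 8
5 | 8 | 6 | 8 | s | 4 | 8 | 7 | 8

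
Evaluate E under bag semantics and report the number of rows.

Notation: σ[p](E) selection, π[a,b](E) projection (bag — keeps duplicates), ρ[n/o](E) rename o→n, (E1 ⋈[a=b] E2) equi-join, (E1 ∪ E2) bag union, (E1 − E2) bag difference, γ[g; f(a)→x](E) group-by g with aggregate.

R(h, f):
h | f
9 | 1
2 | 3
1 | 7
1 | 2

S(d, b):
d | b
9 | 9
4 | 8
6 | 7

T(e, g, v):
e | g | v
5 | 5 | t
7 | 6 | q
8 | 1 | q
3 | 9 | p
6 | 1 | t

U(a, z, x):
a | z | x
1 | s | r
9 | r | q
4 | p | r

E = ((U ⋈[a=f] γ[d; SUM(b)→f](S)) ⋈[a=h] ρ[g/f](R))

Subexpression sizes:
  U → 3
  S → 3
  γ[d; SUM(b)→f](S) → 3
  (U ⋈[a=f] γ[d; SUM(b)→f](S)) → 1
  R → 4
  ρ[g/f](R) → 4
  ((U ⋈[a=f] γ[d; SUM(b)→f](S)) ⋈[a=h] ρ[g/f](R)) → 1

|E| = 1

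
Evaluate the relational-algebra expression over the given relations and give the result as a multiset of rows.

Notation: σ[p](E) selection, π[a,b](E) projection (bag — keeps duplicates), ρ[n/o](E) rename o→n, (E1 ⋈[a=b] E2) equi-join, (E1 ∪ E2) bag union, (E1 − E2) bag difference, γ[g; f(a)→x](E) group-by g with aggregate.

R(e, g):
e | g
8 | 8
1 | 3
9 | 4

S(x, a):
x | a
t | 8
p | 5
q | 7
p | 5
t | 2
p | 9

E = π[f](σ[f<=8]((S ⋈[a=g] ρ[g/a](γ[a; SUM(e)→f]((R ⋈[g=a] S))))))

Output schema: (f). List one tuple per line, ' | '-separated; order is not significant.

Subexpression sizes:
  S → 6
  R → 3
  S → 6
  (R ⋈[g=a] S) → 1
  γ[a; SUM(e)→f]((R ⋈[g=a] S)) → 1
  ρ[g/a](γ[a; SUM(e)→f]((R ⋈[g=a] S))) → 1
  (S ⋈[a=g] ρ[g/a](γ[a; SUM(e)→f]((R ⋈[g=a] S)))) → 1
  σ[f<=8]((S ⋈[a=g] ρ[g/a](γ[a; SUM(e)→f]((R ⋈[g=a] S))))) → 1
  π[f](σ[f<=8]((S ⋈[a=g] ρ[g/a](γ[a; SUM(e)→f]((R ⋈[g=a] S)))))) → 1

== RESULT ==
f
8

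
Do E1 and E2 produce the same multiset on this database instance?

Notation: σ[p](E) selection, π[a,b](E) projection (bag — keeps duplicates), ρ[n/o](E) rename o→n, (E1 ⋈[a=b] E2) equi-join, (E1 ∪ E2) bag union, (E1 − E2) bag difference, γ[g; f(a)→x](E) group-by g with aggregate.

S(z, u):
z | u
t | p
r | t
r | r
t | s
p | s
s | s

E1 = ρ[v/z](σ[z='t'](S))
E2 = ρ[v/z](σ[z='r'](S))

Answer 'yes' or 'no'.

E1 per-node cardinality:
  S → 6
  σ[z='t'](S) → 2
  ρ[v/z](σ[z='t'](S)) → 2
E2 per-node cardinality:
  S → 6
  σ[z='r'](S) → 2
  ρ[v/z](σ[z='r'](S)) → 2

E1 result:
v | u
t | p
t | s
E2 result:
v | u
r | r
r | t
Witness: ('r', 't') appears 0× in E1 but 1× in E2.

no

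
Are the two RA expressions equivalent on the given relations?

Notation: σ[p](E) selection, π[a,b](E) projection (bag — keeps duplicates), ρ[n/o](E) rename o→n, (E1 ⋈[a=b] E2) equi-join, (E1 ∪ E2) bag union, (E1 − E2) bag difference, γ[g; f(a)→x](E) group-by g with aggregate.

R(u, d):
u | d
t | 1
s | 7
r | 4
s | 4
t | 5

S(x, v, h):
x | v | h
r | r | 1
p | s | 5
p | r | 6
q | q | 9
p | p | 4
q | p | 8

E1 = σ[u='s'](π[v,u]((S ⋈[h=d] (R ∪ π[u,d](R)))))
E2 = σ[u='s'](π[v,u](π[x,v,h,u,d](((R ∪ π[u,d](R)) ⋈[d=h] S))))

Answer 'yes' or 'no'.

E1 subexpression sizes:
  S → 6
  R → 5
  R → 5
  π[u,d](R) → 5
  (R ∪ π[u,d](R)) → 10
  (S ⋈[h=d] (R ∪ π[u,d](R))) → 8
  π[v,u]((S ⋈[h=d] (R ∪ π[u,d](R)))) → 8
  σ[u='s'](π[v,u]((S ⋈[h=d] (R ∪ π[u,d](R))))) → 2
E2 subexpression sizes:
  R → 5
  R → 5
  π[u,d](R) → 5
  (R ∪ π[u,d](R)) → 10
  S → 6
  ((R ∪ π[u,d](R)) ⋈[d=h] S) → 8
  π[x,v,h,u,d](((R ∪ π[u,d](R)) ⋈[d=h] S)) → 8
  π[v,u](π[x,v,h,u,d](((R ∪ π[u,d](R)) ⋈[d=h] S))) → 8
  σ[u='s'](π[v,u](π[x,v,h,u,d](((R ∪ π[u,d](R)) ⋈[d=h] S)))) → 2

E1 and E2 produce the same multiset:
v | u
p | s
p | s

yes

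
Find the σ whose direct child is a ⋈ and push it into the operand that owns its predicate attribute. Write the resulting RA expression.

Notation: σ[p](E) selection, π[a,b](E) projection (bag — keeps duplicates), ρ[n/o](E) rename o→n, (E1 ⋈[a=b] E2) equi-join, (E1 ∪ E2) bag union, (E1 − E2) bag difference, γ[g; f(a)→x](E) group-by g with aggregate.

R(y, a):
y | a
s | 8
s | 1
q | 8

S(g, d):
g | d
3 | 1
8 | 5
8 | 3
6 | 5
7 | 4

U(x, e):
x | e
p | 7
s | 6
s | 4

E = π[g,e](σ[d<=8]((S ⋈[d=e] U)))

σ filters on d, owned by the left side.
E' = π[g,e]((σ[d<=8](S) ⋈[d=e] U))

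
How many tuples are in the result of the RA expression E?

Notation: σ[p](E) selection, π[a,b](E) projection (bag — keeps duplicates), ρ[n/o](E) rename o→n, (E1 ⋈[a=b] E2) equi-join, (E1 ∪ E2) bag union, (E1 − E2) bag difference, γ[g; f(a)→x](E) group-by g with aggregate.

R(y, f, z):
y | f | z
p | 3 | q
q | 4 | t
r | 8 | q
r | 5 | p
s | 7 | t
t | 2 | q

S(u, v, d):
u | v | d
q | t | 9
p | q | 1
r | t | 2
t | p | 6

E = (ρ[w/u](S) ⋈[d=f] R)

Row counts bottom-up:
  S → 4
  ρ[w/u](S) → 4
  R → 6
  (ρ[w/u](S) ⋈[d=f] R) → 1

|E| = 1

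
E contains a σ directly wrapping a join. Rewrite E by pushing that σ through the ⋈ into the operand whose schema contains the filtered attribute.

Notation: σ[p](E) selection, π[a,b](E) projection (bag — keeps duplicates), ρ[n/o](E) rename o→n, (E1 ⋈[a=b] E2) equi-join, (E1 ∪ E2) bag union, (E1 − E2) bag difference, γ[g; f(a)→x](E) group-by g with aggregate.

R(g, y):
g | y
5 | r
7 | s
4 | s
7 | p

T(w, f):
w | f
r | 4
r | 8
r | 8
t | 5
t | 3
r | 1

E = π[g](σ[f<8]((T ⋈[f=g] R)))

σ filters on f, owned by the left side.
E' = π[g]((σ[f<8](T) ⋈[f=g] R))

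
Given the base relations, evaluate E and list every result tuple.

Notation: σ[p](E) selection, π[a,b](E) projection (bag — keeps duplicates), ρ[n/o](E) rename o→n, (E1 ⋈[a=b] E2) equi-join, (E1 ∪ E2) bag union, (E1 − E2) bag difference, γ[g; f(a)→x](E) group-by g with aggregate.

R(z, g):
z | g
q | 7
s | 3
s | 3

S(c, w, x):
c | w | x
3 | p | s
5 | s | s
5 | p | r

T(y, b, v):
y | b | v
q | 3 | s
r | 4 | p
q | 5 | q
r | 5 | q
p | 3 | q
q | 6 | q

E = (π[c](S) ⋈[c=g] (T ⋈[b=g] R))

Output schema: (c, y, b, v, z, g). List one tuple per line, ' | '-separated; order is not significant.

Stepwise |·|:
  S → 3
  π[c](S) → 3
  T → 6
  R → 3
  (T ⋈[b=g] R) → 4
  (π[c](S) ⋈[c=g] (T ⋈[b=g] R)) → 4

== RESULT ==
c | y | b | v | z | g
3 | p | 3 | q | s | 3
3 | p | 3 | q | s | 3
3 | q | 3 | s | s | 3
3 | q | 3 | s | s | 3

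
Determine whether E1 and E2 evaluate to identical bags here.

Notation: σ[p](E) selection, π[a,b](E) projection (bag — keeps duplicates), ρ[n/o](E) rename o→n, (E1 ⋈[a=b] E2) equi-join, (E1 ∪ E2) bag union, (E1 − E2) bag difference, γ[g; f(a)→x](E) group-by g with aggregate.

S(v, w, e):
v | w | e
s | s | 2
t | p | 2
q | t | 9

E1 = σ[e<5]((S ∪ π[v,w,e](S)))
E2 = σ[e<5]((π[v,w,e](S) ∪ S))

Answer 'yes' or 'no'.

E1 stepwise |·|:
  S → 3
  S → 3
  π[v,w,e](S) → 3
  (S ∪ π[v,w,e](S)) → 6
  σ[e<5]((S ∪ π[v,w,e](S))) → 4
E2 stepwise |·|:
  S → 3
  π[v,w,e](S) → 3
  S → 3
  (π[v,w,e](S) ∪ S) → 6
  σ[e<5]((π[v,w,e](S) ∪ S)) → 4

E1 and E2 produce the same multiset:
v | w | e
s | s | 2
s | s | 2
t | p | 2
t | p | 2

yes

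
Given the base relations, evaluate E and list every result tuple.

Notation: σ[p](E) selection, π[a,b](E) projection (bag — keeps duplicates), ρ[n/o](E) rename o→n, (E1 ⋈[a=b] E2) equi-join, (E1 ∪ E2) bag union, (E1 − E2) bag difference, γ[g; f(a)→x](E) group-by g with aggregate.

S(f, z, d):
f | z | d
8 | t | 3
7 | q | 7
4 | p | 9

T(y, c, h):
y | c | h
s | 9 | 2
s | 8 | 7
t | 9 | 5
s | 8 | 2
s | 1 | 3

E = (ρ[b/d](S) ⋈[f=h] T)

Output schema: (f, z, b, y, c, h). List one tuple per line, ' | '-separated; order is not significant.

Subexpression sizes:
  S → 3
  ρ[b/d](S) → 3
  T → 5
  (ρ[b/d](S) ⋈[f=h] T) → 1

== RESULT ==
f | z | b | y | c | h
7 | q | 7 | s | 8 | 7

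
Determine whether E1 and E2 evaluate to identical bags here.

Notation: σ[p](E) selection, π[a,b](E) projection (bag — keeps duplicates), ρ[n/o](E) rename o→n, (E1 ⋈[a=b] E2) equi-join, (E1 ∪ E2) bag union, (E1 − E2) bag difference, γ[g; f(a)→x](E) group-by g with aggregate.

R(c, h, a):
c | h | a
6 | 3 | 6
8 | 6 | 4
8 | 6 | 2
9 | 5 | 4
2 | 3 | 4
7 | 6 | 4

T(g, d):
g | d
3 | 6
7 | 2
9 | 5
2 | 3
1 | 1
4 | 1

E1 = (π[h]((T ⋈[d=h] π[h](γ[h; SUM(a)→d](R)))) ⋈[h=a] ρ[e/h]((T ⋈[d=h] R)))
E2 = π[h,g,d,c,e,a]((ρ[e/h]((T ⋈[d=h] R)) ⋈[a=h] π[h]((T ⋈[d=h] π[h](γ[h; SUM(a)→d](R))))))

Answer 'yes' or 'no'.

E1 per-node cardinality:
  T → 6
  R → 6
  γ[h; SUM(a)→d](R) → 3
  π[h](γ[h; SUM(a)→d](R)) → 3
  (T ⋈[d=h] π[h](γ[h; SUM(a)→d](R))) → 3
  π[h]((T ⋈[d=h] π[h](γ[h; SUM(a)→d](R)))) → 3
  T → 6
  R → 6
  (T ⋈[d=h] R) → 6
  ρ[e/h]((T ⋈[d=h] R)) → 6
  (π[h]((T ⋈[d=h] π[h](γ[h; SUM(a)→d](R)))) ⋈[h=a] ρ[e/h]((T ⋈[d=h] R))) → 1
E2 per-node cardinality:
  T → 6
  R → 6
  (T ⋈[d=h] R) → 6
  ρ[e/h]((T ⋈[d=h] R)) → 6
  T → 6
  R → 6
  γ[h; SUM(a)→d](R) → 3
  π[h](γ[h; SUM(a)→d](R)) → 3
  (T ⋈[d=h] π[h](γ[h; SUM(a)→d](R))) → 3
  π[h]((T ⋈[d=h] π[h](γ[h; SUM(a)→d](R)))) → 3
  (ρ[e/h]((T ⋈[d=h] R)) ⋈[a=h] π[h]((T ⋈[d=h] π[h](γ[h; SUM(a)→d](R))))) → 1
  π[h,g,d,c,e,a]((ρ[e/h]((T ⋈[d=h] R)) ⋈[a=h] π[h]((T ⋈[d=h] π[h](γ[h; SUM(a)→d](R)))))) → 1

E1 and E2 produce the same multiset:
h | g | d | c | e | a
6 | 2 | 3 | 6 | 3 | 6

yes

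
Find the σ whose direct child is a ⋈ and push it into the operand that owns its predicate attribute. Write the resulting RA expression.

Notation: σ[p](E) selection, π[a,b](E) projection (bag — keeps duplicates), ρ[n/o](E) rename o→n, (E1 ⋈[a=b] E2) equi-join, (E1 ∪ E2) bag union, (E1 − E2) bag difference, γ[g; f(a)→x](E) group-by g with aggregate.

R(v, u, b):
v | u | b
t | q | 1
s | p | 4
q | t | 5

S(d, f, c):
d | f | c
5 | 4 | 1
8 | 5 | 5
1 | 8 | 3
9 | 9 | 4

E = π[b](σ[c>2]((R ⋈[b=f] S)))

σ filters on c, owned by the right side.
E' = π[b]((R ⋈[b=f] σ[c>2](S)))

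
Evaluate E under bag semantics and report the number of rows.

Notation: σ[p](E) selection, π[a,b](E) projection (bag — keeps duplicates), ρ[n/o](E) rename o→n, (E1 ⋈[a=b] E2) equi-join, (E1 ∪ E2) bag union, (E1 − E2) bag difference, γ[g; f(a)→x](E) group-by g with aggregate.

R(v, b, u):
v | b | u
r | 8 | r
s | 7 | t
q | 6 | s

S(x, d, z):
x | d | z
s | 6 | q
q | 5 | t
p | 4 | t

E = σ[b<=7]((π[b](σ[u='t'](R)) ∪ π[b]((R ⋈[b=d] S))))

Subexpression sizes:
  R → 3
  σ[u='t'](R) → 1
  π[b](σ[u='t'](R)) → 1
  R → 3
  S → 3
  (R ⋈[b=d] S) → 1
  π[b]((R ⋈[b=d] S)) → 1
  (π[b](σ[u='t'](R)) ∪ π[b]((R ⋈[b=d] S))) → 2
  σ[b<=7]((π[b](σ[u='t'](R)) ∪ π[b]((R ⋈[b=d] S)))) → 2

|E| = 2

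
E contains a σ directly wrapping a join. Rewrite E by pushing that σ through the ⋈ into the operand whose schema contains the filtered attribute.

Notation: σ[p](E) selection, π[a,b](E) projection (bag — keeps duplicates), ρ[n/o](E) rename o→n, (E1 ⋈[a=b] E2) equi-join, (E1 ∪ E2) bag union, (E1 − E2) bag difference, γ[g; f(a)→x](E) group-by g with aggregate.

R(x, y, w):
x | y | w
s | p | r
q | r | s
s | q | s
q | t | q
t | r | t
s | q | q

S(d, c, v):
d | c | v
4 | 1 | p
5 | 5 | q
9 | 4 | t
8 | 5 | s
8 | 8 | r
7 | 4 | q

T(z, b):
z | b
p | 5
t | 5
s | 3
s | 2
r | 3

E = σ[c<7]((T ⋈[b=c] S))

σ filters on c, owned by the right side.
E' = (T ⋈[b=c] σ[c<7](S))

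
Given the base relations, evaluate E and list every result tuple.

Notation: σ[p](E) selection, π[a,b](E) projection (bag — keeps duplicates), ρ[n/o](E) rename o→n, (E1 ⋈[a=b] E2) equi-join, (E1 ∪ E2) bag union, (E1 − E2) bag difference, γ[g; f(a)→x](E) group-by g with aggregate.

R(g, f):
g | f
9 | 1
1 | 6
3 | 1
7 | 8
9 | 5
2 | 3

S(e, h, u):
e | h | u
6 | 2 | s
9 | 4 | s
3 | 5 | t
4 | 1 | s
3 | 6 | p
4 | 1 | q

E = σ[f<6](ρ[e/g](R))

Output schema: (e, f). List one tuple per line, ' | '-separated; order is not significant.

Subexpression sizes:
  R → 6
  ρ[e/g](R) → 6
  σ[f<6](ρ[e/g](R)) → 4

== RESULT ==
e | f
2 | 3
3 | 1
9 | 1
9 | 5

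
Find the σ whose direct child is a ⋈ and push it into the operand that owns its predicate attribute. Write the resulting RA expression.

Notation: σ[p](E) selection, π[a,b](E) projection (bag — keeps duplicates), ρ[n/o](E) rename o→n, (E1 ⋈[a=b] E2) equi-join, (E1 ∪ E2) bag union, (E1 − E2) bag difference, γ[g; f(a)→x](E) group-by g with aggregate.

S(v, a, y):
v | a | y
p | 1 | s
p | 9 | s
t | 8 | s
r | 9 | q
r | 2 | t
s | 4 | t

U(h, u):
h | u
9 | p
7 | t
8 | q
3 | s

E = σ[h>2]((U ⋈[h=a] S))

σ filters on h, owned by the left side.
E' = (σ[h>2](U) ⋈[h=a] S)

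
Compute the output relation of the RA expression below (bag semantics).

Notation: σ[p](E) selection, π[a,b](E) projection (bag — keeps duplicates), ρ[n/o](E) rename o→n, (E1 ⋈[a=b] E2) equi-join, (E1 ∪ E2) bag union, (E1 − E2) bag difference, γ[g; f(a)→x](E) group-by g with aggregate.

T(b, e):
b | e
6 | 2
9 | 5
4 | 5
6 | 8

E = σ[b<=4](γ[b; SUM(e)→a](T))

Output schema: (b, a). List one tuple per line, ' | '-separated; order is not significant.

Subexpression sizes:
  T → 4
  γ[b; SUM(e)→a](T) → 3
  σ[b<=4](γ[b; SUM(e)→a](T)) → 1

== RESULT ==
b | a
4 | 5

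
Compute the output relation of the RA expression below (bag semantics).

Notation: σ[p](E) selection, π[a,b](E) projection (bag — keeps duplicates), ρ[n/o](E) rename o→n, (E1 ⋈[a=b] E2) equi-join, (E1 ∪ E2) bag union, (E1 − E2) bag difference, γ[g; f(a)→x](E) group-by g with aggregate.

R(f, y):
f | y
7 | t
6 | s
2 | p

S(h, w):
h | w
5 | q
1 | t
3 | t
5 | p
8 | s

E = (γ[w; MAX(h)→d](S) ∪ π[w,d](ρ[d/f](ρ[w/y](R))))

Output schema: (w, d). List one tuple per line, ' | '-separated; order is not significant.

Subexpression sizes:
  S → 5
  γ[w; MAX(h)→d](S) → 4
  R → 3
  ρ[w/y](R) → 3
  ρ[d/f](ρ[w/y](R)) → 3
  π[w,d](ρ[d/f](ρ[w/y](R))) → 3
  (γ[w; MAX(h)→d](S) ∪ π[w,d](ρ[d/f](ρ[w/y](R)))) → 7

== RESULT ==
w | d
p | 2
p | 5
q | 5
s | 6
s | 8
t | 3
t | 7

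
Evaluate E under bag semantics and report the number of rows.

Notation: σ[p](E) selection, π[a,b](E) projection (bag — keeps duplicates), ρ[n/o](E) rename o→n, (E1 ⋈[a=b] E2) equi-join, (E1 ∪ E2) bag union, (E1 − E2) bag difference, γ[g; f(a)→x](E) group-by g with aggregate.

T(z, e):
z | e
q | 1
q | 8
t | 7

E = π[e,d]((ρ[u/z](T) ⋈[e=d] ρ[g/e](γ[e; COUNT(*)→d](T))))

Per-node cardinality:
  T → 3
  ρ[u/z](T) → 3
  T → 3
  γ[e; COUNT(*)→d](T) → 3
  ρ[g/e](γ[e; COUNT(*)→d](T)) → 3
  (ρ[u/z](T) ⋈[e=d] ρ[g/e](γ[e; COUNT(*)→d](T))) → 3
  π[e,d]((ρ[u/z](T) ⋈[e=d] ρ[g/e](γ[e; COUNT(*)→d](T)))) → 3

|E| = 3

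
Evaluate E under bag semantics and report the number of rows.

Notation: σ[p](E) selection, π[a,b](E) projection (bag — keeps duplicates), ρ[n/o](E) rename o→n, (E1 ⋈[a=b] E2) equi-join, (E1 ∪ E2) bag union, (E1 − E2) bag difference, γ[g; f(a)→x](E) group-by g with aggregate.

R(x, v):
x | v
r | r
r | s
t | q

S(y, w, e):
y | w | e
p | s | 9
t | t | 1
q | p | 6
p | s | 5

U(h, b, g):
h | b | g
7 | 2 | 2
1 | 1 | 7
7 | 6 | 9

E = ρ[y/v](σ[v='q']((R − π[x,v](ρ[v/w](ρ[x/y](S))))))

Subexpression sizes:
  R → 3
  S → 4
  ρ[x/y](S) → 4
  ρ[v/w](ρ[x/y](S)) → 4
  π[x,v](ρ[v/w](ρ[x/y](S))) → 4
  (R − π[x,v](ρ[v/w](ρ[x/y](S)))) → 3
  σ[v='q']((R − π[x,v](ρ[v/w](ρ[x/y](S))))) → 1
  ρ[y/v](σ[v='q']((R − π[x,v](ρ[v/w](ρ[x/y](S)))))) → 1

|E| = 1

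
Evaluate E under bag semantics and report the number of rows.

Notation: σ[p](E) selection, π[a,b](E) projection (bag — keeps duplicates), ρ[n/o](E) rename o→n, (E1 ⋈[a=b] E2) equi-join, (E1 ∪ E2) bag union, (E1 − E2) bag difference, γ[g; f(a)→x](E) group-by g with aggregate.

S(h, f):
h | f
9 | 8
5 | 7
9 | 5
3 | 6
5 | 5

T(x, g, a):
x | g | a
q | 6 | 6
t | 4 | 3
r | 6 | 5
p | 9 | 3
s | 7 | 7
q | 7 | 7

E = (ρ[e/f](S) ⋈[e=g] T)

Stepwise |·|:
  S → 5
  ρ[e/f](S) → 5
  T → 6
  (ρ[e/f](S) ⋈[e=g] T) → 4

|E| = 4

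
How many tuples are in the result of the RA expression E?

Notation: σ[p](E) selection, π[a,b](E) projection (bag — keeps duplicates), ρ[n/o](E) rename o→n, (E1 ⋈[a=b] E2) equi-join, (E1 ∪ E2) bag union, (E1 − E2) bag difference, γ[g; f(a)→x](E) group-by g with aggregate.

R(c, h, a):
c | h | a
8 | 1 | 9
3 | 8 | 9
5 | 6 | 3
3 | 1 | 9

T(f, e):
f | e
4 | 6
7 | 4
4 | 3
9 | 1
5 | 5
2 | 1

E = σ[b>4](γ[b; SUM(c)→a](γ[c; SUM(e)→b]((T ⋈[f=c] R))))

Subexpression sizes:
  T → 6
  R → 4
  (T ⋈[f=c] R) → 1
  γ[c; SUM(e)→b]((T ⋈[f=c] R)) → 1
  γ[b; SUM(c)→a](γ[c; SUM(e)→b]((T ⋈[f=c] R))) → 1
  σ[b>4](γ[b; SUM(c)→a](γ[c; SUM(e)→b]((T ⋈[f=c] R)))) → 1

|E| = 1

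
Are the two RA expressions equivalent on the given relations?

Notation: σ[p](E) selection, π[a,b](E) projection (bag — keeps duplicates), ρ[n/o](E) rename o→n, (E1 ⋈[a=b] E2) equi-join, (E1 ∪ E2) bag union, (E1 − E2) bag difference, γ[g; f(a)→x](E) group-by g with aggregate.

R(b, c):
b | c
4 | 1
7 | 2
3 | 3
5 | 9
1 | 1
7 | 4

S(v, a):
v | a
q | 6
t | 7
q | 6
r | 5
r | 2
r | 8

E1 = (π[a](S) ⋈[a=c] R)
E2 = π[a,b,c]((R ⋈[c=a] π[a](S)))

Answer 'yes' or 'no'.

E1 per-node cardinality:
  S → 6
  π[a](S) → 6
  R → 6
  (π[a](S) ⋈[a=c] R) → 1
E2 per-node cardinality:
  R → 6
  S → 6
  π[a](S) → 6
  (R ⋈[c=a] π[a](S)) → 1
  π[a,b,c]((R ⋈[c=a] π[a](S))) → 1

E1 and E2 produce the same multiset:
a | b | c
2 | 7 | 2

yes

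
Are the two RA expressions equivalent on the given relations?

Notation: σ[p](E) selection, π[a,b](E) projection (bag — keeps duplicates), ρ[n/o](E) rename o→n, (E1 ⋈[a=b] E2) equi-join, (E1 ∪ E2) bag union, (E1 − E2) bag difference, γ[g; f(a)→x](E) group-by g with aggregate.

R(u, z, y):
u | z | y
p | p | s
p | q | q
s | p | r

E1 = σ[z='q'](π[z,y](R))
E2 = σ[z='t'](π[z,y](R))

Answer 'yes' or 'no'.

E1 per-node cardinality:
  R → 3
  π[z,y](R) → 3
  σ[z='q'](π[z,y](R)) → 1
E2 per-node cardinality:
  R → 3
  π[z,y](R) → 3
  σ[z='t'](π[z,y](R)) → 0

E1 result:
z | y
q | q
E2 result:
z | y
(0 rows)
Witness: ('q', 'q') appears 1× in E1 but 0× in E2.

no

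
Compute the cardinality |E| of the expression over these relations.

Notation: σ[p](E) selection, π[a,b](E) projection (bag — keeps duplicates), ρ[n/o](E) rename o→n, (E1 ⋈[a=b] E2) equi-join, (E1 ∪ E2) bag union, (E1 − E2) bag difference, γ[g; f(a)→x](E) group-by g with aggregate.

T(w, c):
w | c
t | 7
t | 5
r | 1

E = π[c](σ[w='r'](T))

Row counts bottom-up:
  T → 3
  σ[w='r'](T) → 1
  π[c](σ[w='r'](T)) → 1

|E| = 1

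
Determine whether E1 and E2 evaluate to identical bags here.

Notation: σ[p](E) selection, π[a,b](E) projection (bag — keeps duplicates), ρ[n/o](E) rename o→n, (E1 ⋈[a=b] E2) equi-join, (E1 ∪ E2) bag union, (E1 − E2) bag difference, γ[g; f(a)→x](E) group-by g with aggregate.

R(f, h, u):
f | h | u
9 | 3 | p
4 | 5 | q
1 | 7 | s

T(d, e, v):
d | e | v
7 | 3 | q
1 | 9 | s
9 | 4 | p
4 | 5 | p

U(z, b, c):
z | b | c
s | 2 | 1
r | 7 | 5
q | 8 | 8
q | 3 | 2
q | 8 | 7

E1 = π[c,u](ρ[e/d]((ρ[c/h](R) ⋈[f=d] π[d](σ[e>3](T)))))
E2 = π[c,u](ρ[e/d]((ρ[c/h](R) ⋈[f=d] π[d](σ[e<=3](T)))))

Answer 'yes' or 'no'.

E1 per-node cardinality:
  R → 3
  ρ[c/h](R) → 3
  T → 4
  σ[e>3](T) → 3
  π[d](σ[e>3](T)) → 3
  (ρ[c/h](R) ⋈[f=d] π[d](σ[e>3](T))) → 3
  ρ[e/d]((ρ[c/h](R) ⋈[f=d] π[d](σ[e>3](T)))) → 3
  π[c,u](ρ[e/d]((ρ[c/h](R) ⋈[f=d] π[d](σ[e>3](T))))) → 3
E2 per-node cardinality:
  R → 3
  ρ[c/h](R) → 3
  T → 4
  σ[e<=3](T) → 1
  π[d](σ[e<=3](T)) → 1
  (ρ[c/h](R) ⋈[f=d] π[d](σ[e<=3](T))) → 0
  ρ[e/d]((ρ[c/h](R) ⋈[f=d] π[d](σ[e<=3](T)))) → 0
  π[c,u](ρ[e/d]((ρ[c/h](R) ⋈[f=d] π[d](σ[e<=3](T))))) → 0

E1 result:
c | u
3 | p
5 | q
7 | s
E2 result:
c | u
(0 rows)
Witness: (3, 'p') appears 1× in E1 but 0× in E2.

no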